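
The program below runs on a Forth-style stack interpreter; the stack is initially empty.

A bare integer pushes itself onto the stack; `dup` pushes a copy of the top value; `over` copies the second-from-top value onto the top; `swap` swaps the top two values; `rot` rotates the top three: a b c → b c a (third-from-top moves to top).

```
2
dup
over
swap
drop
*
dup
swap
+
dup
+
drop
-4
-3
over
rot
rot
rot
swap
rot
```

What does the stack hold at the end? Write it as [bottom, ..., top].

2    : [2]
dup  : [2, 2]
over : [2, 2, 2]
swap : [2, 2, 2]
drop : [2, 2]
*    : [4]
dup  : [4, 4]
swap : [4, 4]
+    : [8]
dup  : [8, 8]
+    : [16]
drop : []
-4   : [-4]
-3   : [-4, -3]
over : [-4, -3, -4]
rot  : [-3, -4, -4]
rot  : [-4, -4, -3]
rot  : [-4, -3, -4]
swap : [-4, -4, -3]
rot  : [-4, -3, -4]

[-4, -3, -4]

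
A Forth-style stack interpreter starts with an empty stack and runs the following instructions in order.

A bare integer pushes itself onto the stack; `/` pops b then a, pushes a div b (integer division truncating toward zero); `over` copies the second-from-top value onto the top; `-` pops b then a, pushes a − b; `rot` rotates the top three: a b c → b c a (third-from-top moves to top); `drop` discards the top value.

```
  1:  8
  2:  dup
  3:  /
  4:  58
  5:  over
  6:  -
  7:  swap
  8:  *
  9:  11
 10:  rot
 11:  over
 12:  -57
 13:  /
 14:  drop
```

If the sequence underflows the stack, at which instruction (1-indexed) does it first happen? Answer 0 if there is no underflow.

10

8    → 8
dup  → 8 8
/    → 1
58   → 1 58
over → 1 58 1
-    → 1 57
swap → 57 1
*    → 57
11   → 57 11
rot  — needs 3 operands, stack has 2 → underflow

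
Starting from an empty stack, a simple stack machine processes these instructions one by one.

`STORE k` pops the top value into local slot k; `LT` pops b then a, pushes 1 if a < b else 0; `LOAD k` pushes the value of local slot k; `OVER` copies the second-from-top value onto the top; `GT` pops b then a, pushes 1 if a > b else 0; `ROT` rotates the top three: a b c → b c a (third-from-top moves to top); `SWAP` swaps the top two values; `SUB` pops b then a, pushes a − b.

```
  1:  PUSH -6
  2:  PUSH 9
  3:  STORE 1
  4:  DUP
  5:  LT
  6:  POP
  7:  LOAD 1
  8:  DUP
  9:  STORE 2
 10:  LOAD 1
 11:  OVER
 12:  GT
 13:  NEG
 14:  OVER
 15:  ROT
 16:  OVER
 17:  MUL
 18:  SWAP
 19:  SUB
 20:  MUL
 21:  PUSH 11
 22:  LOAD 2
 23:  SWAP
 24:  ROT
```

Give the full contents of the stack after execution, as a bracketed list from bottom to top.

[9, 11, 0]

PUSH -6 → -6
PUSH 9  → -6 9
STORE 1 → -6
DUP     → -6 -6
LT      → 0
POP     → (empty)
LOAD 1  → 9
DUP     → 9 9
STORE 2 → 9
LOAD 1  → 9 9
OVER    → 9 9 9
GT      → 9 0
NEG     → 9 0
OVER    → 9 0 9
ROT     → 0 9 9
OVER    → 0 9 9 9
MUL     → 0 9 81
SWAP    → 0 81 9
SUB     → 0 72
MUL     → 0
PUSH 11 → 0 11
LOAD 2  → 0 11 9
SWAP    → 0 9 11
ROT     → 9 11 0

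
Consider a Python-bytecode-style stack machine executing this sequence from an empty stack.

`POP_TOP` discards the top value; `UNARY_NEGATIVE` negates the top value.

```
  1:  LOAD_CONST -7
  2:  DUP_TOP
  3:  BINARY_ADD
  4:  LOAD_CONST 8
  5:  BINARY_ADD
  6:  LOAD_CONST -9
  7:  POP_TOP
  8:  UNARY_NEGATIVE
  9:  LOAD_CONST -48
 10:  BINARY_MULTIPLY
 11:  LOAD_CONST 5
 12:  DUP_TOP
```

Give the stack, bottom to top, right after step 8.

LOAD_CONST -7  -> [-7]
DUP_TOP        -> [-7, -7]
BINARY_ADD     -> [-14]
LOAD_CONST 8   -> [-14, 8]
BINARY_ADD     -> [-6]
LOAD_CONST -9  -> [-6, -9]
POP_TOP        -> [-6]
UNARY_NEGATIVE -> [6]

[6]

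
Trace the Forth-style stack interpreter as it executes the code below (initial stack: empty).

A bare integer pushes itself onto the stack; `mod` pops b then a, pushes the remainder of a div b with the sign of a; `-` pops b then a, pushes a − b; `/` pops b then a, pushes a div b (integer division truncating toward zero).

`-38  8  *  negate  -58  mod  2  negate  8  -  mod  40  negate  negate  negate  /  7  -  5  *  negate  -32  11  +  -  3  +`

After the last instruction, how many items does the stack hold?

-38    -> [-38]
8      -> [-38, 8]
*      -> [-304]
negate -> [304]
-58    -> [304, -58]
mod    -> [14]
2      -> [14, 2]
negate -> [14, -2]
8      -> [14, -2, 8]
-      -> [14, -10]
mod    -> [4]
40     -> [4, 40]
negate -> [4, -40]
negate -> [4, 40]
negate -> [4, -40]
/      -> [0]
7      -> [0, 7]
-      -> [-7]
5      -> [-7, 5]
*      -> [-35]
negate -> [35]
-32    -> [35, -32]
11     -> [35, -32, 11]
+      -> [35, -21]
-      -> [56]
3      -> [56, 3]
+      -> [59]

1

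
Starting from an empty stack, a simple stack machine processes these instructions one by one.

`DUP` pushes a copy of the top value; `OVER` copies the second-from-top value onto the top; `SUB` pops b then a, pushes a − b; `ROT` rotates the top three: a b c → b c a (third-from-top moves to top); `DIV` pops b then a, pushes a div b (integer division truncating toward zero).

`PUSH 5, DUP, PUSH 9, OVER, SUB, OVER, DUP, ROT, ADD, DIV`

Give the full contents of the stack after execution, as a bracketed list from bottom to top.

[5, 5, 0]

PUSH 5  [5]
DUP     [5, 5]
PUSH 9  [5, 5, 9]
OVER    [5, 5, 9, 5]
SUB     [5, 5, 4]
OVER    [5, 5, 4, 5]
DUP     [5, 5, 4, 5, 5]
ROT     [5, 5, 5, 5, 4]
ADD     [5, 5, 5, 9]
DIV     [5, 5, 0]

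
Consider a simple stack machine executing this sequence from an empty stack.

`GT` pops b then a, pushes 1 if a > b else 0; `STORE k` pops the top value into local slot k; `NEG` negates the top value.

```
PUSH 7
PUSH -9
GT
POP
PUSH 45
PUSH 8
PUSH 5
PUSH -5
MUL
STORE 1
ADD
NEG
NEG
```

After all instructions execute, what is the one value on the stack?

PUSH 7  : [7]
PUSH -9 : [7, -9]
GT      : [1]
POP     : []
PUSH 45 : [45]
PUSH 8  : [45, 8]
PUSH 5  : [45, 8, 5]
PUSH -5 : [45, 8, 5, -5]
MUL     : [45, 8, -25]
STORE 1 : [45, 8]
ADD     : [53]
NEG     : [-53]
NEG     : [53]

53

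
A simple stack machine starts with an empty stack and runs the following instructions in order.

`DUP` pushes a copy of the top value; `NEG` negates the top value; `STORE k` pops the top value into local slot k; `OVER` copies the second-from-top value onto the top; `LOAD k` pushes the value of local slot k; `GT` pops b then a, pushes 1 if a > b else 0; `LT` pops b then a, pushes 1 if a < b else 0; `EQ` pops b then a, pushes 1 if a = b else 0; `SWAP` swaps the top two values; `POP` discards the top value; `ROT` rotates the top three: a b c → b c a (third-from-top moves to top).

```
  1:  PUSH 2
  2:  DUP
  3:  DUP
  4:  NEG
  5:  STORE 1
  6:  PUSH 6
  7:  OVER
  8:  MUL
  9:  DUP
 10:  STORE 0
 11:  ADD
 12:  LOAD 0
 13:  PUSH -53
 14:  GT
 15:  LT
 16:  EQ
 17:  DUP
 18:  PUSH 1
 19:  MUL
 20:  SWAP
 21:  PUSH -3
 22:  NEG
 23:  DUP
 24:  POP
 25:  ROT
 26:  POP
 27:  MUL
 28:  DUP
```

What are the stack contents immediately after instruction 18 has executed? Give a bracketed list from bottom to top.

[0, 0, 1]

PUSH 2   : [2]
DUP      : [2, 2]
DUP      : [2, 2, 2]
NEG      : [2, 2, -2]
STORE 1  : [2, 2]
PUSH 6   : [2, 2, 6]
OVER     : [2, 2, 6, 2]
MUL      : [2, 2, 12]
DUP      : [2, 2, 12, 12]
STORE 0  : [2, 2, 12]
ADD      : [2, 14]
LOAD 0   : [2, 14, 12]
PUSH -53 : [2, 14, 12, -53]
GT       : [2, 14, 1]
LT       : [2, 0]
EQ       : [0]
DUP      : [0, 0]
PUSH 1   : [0, 0, 1]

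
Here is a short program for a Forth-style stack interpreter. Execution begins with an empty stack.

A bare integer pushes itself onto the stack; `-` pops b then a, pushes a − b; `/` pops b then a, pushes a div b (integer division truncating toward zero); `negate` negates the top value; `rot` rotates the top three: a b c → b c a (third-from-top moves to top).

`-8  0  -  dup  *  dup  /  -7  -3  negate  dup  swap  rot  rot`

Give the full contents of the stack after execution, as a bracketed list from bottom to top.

[1, 3, -7, 3]

-8     -> [-8]
0      -> [-8, 0]
-      -> [-8]
dup    -> [-8, -8]
*      -> [64]
dup    -> [64, 64]
/      -> [1]
-7     -> [1, -7]
-3     -> [1, -7, -3]
negate -> [1, -7, 3]
dup    -> [1, -7, 3, 3]
swap   -> [1, -7, 3, 3]
rot    -> [1, 3, 3, -7]
rot    -> [1, 3, -7, 3]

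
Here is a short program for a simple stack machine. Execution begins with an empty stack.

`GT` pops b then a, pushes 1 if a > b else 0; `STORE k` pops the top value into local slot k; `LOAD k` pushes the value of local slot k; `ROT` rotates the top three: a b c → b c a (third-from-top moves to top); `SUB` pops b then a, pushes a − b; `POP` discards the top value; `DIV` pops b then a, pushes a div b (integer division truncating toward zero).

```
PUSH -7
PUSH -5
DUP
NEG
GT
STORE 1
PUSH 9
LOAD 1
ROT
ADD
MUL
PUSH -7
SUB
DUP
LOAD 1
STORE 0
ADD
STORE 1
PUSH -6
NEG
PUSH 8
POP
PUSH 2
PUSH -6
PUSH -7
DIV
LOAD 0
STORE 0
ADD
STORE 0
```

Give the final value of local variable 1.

PUSH -7 → [-7]
PUSH -5 → [-7, -5]
DUP     → [-7, -5, -5]
NEG     → [-7, -5, 5]
GT      → [-7, 0]
STORE 1 → [-7]
PUSH 9  → [-7, 9]
LOAD 1  → [-7, 9, 0]
ROT     → [9, 0, -7]
ADD     → [9, -7]
MUL     → [-63]
PUSH -7 → [-63, -7]
SUB     → [-56]
DUP     → [-56, -56]
LOAD 1  → [-56, -56, 0]
STORE 0 → [-56, -56]
ADD     → [-112]
STORE 1 → []
PUSH -6 → [-6]
NEG     → [6]
PUSH 8  → [6, 8]
POP     → [6]
PUSH 2  → [6, 2]
PUSH -6 → [6, 2, -6]
PUSH -7 → [6, 2, -6, -7]
DIV     → [6, 2, 0]
LOAD 0  → [6, 2, 0, 0]
STORE 0 → [6, 2, 0]
ADD     → [6, 2]
STORE 0 → [6]

-112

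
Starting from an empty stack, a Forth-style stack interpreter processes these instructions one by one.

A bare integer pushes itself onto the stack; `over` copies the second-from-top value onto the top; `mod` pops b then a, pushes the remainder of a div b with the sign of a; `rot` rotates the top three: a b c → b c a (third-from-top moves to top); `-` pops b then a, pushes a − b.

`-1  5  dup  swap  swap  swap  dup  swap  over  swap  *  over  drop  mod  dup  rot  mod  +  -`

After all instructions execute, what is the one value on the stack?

-6

-1   → -1
5    → -1 5
dup  → -1 5 5
swap → -1 5 5
swap → -1 5 5
swap → -1 5 5
dup  → -1 5 5 5
swap → -1 5 5 5
over → -1 5 5 5 5
swap → -1 5 5 5 5
*    → -1 5 5 25
over → -1 5 5 25 5
drop → -1 5 5 25
mod  → -1 5 5
dup  → -1 5 5 5
rot  → -1 5 5 5
mod  → -1 5 0
+    → -1 5
-    → -6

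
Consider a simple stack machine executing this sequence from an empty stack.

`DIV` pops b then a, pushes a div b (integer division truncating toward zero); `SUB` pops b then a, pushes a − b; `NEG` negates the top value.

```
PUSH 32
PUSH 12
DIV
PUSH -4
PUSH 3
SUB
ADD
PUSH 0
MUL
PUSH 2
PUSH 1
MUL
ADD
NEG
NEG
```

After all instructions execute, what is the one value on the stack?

PUSH 32 : [32]
PUSH 12 : [32, 12]
DIV     : [2]
PUSH -4 : [2, -4]
PUSH 3  : [2, -4, 3]
SUB     : [2, -7]
ADD     : [-5]
PUSH 0  : [-5, 0]
MUL     : [0]
PUSH 2  : [0, 2]
PUSH 1  : [0, 2, 1]
MUL     : [0, 2]
ADD     : [2]
NEG     : [-2]
NEG     : [2]

2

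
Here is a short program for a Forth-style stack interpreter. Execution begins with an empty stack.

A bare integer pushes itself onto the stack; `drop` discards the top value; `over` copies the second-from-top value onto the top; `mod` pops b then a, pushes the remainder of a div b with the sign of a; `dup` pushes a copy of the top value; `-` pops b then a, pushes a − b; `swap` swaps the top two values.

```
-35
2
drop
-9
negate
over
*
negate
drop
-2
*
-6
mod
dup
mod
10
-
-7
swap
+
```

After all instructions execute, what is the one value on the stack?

-17

-35    -> -35
2      -> -35 2
drop   -> -35
-9     -> -35 -9
negate -> -35 9
over   -> -35 9 -35
*      -> -35 -315
negate -> -35 315
drop   -> -35
-2     -> -35 -2
*      -> 70
-6     -> 70 -6
mod    -> 4
dup    -> 4 4
mod    -> 0
10     -> 0 10
-      -> -10
-7     -> -10 -7
swap   -> -7 -10
+      -> -17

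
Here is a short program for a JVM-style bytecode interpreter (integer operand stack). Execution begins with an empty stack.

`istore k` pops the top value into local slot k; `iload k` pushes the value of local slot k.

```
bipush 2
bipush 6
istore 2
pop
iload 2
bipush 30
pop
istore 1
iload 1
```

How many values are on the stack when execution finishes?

bipush 2  → [2]
bipush 6  → [2, 6]
istore 2  → [2]
pop       → []
iload 2   → [6]
bipush 30 → [6, 30]
pop       → [6]
istore 1  → []
iload 1   → [6]

1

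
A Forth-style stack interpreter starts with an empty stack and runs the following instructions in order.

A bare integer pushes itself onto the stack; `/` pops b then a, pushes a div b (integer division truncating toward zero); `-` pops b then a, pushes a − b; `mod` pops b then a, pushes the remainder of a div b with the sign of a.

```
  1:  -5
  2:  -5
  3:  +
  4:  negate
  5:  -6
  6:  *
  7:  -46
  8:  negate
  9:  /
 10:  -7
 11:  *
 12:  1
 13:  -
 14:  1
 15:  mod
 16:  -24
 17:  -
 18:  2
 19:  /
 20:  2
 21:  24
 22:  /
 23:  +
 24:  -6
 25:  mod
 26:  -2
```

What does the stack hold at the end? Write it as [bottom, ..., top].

[0, -2]

-5     → [-5]
-5     → [-5, -5]
+      → [-10]
negate → [10]
-6     → [10, -6]
*      → [-60]
-46    → [-60, -46]
negate → [-60, 46]
/      → [-1]
-7     → [-1, -7]
*      → [7]
1      → [7, 1]
-      → [6]
1      → [6, 1]
mod    → [0]
-24    → [0, -24]
-      → [24]
2      → [24, 2]
/      → [12]
2      → [12, 2]
24     → [12, 2, 24]
/      → [12, 0]
+      → [12]
-6     → [12, -6]
mod    → [0]
-2     → [0, -2]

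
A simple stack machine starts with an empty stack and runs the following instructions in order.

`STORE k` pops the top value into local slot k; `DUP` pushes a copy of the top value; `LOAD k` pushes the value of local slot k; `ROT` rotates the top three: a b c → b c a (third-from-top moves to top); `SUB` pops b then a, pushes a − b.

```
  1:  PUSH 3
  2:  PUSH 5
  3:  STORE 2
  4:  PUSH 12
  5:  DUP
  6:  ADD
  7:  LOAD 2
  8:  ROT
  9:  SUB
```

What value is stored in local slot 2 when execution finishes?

5

PUSH 3  : 3
PUSH 5  : 3 5
STORE 2 : 3
PUSH 12 : 3 12
DUP     : 3 12 12
ADD     : 3 24
LOAD 2  : 3 24 5
ROT     : 24 5 3
SUB     : 24 2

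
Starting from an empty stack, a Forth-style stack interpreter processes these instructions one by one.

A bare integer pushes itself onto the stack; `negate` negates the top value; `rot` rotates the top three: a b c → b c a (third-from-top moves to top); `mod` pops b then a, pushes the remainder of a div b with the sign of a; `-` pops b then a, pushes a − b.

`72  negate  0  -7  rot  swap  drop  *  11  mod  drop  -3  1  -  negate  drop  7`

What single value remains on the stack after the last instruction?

72     -> 72
negate -> -72
0      -> -72 0
-7     -> -72 0 -7
rot    -> 0 -7 -72
swap   -> 0 -72 -7
drop   -> 0 -72
*      -> 0
11     -> 0 11
mod    -> 0
drop   -> (empty)
-3     -> -3
1      -> -3 1
-      -> -4
negate -> 4
drop   -> (empty)
7      -> 7

7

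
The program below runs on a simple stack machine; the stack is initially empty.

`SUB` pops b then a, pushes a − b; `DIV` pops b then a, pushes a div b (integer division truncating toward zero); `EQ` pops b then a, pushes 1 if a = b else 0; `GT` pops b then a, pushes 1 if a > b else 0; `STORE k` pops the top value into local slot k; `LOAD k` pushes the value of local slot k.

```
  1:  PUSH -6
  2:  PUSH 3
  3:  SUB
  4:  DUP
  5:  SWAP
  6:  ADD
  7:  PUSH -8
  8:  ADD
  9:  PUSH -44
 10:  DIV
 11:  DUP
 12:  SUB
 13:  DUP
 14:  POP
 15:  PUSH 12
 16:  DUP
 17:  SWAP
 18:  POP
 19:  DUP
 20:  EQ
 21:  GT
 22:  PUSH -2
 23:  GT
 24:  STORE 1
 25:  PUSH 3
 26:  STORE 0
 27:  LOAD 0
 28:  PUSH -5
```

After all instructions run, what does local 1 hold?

1

PUSH -6   -6
PUSH 3    -6 3
SUB       -9
DUP       -9 -9
SWAP      -9 -9
ADD       -18
PUSH -8   -18 -8
ADD       -26
PUSH -44  -26 -44
DIV       0
DUP       0 0
SUB       0
DUP       0 0
POP       0
PUSH 12   0 12
DUP       0 12 12
SWAP      0 12 12
POP       0 12
DUP       0 12 12
EQ        0 1
GT        0
PUSH -2   0 -2
GT        1
STORE 1   (empty)
PUSH 3    3
STORE 0   (empty)
LOAD 0    3
PUSH -5   3 -5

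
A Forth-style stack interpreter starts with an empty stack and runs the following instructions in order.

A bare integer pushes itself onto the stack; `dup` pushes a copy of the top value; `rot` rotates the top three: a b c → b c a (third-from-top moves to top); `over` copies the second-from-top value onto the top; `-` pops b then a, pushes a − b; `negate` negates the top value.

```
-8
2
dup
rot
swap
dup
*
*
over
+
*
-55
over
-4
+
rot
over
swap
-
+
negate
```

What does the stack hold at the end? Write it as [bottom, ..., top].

[-55, 68]

-8     : -8
2      : -8 2
dup    : -8 2 2
rot    : 2 2 -8
swap   : 2 -8 2
dup    : 2 -8 2 2
*      : 2 -8 4
*      : 2 -32
over   : 2 -32 2
+      : 2 -30
*      : -60
-55    : -60 -55
over   : -60 -55 -60
-4     : -60 -55 -60 -4
+      : -60 -55 -64
rot    : -55 -64 -60
over   : -55 -64 -60 -64
swap   : -55 -64 -64 -60
-      : -55 -64 -4
+      : -55 -68
negate : -55 68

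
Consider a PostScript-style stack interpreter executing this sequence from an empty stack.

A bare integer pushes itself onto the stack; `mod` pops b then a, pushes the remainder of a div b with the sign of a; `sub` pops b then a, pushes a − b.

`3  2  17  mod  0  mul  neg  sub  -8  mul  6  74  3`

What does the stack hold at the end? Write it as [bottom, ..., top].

[-24, 6, 74, 3]

3   : [3]
2   : [3, 2]
17  : [3, 2, 17]
mod : [3, 2]
0   : [3, 2, 0]
mul : [3, 0]
neg : [3, 0]
sub : [3]
-8  : [3, -8]
mul : [-24]
6   : [-24, 6]
74  : [-24, 6, 74]
3   : [-24, 6, 74, 3]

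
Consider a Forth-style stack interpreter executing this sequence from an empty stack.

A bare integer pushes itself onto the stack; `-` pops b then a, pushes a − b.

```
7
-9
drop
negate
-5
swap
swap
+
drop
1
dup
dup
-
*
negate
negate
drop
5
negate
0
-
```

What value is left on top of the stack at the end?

-5

7      : 7
-9     : 7 -9
drop   : 7
negate : -7
-5     : -7 -5
swap   : -5 -7
swap   : -7 -5
+      : -12
drop   : (empty)
1      : 1
dup    : 1 1
dup    : 1 1 1
-      : 1 0
*      : 0
negate : 0
negate : 0
drop   : (empty)
5      : 5
negate : -5
0      : -5 0
-      : -5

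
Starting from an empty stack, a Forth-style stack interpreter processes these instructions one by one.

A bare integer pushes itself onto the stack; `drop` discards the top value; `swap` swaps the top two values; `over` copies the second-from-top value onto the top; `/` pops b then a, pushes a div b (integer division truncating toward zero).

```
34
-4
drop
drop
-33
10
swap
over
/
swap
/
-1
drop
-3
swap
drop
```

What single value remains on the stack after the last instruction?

34   -> 34
-4   -> 34 -4
drop -> 34
drop -> (empty)
-33  -> -33
10   -> -33 10
swap -> 10 -33
over -> 10 -33 10
/    -> 10 -3
swap -> -3 10
/    -> 0
-1   -> 0 -1
drop -> 0
-3   -> 0 -3
swap -> -3 0
drop -> -3

-3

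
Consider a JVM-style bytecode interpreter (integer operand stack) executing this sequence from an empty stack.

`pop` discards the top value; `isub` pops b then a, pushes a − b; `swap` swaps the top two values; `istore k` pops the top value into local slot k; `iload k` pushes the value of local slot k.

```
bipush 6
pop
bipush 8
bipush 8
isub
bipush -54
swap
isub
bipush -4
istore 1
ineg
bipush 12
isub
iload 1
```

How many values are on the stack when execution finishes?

2

bipush 6   -> 6
pop        -> (empty)
bipush 8   -> 8
bipush 8   -> 8 8
isub       -> 0
bipush -54 -> 0 -54
swap       -> -54 0
isub       -> -54
bipush -4  -> -54 -4
istore 1   -> -54
ineg       -> 54
bipush 12  -> 54 12
isub       -> 42
iload 1    -> 42 -4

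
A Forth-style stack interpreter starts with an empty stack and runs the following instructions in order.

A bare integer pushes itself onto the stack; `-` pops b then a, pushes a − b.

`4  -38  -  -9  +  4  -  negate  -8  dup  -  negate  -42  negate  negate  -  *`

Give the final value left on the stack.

4      → 4
-38    → 4 -38
-      → 42
-9     → 42 -9
+      → 33
4      → 33 4
-      → 29
negate → -29
-8     → -29 -8
dup    → -29 -8 -8
-      → -29 0
negate → -29 0
-42    → -29 0 -42
negate → -29 0 42
negate → -29 0 -42
-      → -29 42
*      → -1218

-1218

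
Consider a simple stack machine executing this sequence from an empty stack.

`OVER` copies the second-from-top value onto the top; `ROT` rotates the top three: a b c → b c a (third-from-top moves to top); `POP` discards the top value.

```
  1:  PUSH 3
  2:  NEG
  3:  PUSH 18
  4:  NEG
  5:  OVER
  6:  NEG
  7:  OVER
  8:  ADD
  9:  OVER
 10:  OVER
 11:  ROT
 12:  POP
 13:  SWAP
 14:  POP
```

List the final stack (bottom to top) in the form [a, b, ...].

PUSH 3   [3]
NEG      [-3]
PUSH 18  [-3, 18]
NEG      [-3, -18]
OVER     [-3, -18, -3]
NEG      [-3, -18, 3]
OVER     [-3, -18, 3, -18]
ADD      [-3, -18, -15]
OVER     [-3, -18, -15, -18]
OVER     [-3, -18, -15, -18, -15]
ROT      [-3, -18, -18, -15, -15]
POP      [-3, -18, -18, -15]
SWAP     [-3, -18, -15, -18]
POP      [-3, -18, -15]

[-3, -18, -15]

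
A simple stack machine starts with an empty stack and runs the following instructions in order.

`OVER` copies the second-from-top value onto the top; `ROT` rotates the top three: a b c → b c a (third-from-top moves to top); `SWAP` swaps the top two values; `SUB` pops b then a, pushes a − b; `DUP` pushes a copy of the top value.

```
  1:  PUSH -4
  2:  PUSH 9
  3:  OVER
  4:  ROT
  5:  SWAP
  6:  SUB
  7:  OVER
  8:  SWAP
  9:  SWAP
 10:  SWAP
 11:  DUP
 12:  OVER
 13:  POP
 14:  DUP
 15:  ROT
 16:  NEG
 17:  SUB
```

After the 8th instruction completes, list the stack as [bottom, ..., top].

[9, 9, 0]

PUSH -4  [-4]
PUSH 9   [-4, 9]
OVER     [-4, 9, -4]
ROT      [9, -4, -4]
SWAP     [9, -4, -4]
SUB      [9, 0]
OVER     [9, 0, 9]
SWAP     [9, 9, 0]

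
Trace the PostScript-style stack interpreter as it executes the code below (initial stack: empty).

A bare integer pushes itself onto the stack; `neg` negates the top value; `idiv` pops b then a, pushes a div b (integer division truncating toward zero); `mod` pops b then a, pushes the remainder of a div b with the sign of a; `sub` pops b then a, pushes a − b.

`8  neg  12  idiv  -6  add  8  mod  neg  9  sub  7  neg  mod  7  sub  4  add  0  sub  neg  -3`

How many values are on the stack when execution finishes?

8    → 8
neg  → -8
12   → -8 12
idiv → 0
-6   → 0 -6
add  → -6
8    → -6 8
mod  → -6
neg  → 6
9    → 6 9
sub  → -3
7    → -3 7
neg  → -3 -7
mod  → -3
7    → -3 7
sub  → -10
4    → -10 4
add  → -6
0    → -6 0
sub  → -6
neg  → 6
-3   → 6 -3

2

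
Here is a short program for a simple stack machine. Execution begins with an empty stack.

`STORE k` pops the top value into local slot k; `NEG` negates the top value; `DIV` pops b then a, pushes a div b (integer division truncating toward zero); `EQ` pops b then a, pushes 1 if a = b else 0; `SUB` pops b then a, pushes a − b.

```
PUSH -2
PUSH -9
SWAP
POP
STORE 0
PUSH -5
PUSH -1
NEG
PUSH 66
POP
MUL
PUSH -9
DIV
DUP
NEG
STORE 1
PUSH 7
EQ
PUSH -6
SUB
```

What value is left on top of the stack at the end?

6

PUSH -2 → [-2]
PUSH -9 → [-2, -9]
SWAP    → [-9, -2]
POP     → [-9]
STORE 0 → []
PUSH -5 → [-5]
PUSH -1 → [-5, -1]
NEG     → [-5, 1]
PUSH 66 → [-5, 1, 66]
POP     → [-5, 1]
MUL     → [-5]
PUSH -9 → [-5, -9]
DIV     → [0]
DUP     → [0, 0]
NEG     → [0, 0]
STORE 1 → [0]
PUSH 7  → [0, 7]
EQ      → [0]
PUSH -6 → [0, -6]
SUB     → [6]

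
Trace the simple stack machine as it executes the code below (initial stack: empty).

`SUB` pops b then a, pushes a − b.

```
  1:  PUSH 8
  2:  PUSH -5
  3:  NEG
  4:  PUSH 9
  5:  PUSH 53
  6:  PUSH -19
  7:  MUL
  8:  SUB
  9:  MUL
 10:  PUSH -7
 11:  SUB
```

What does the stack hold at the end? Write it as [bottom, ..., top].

[8, 5087]

PUSH 8    8
PUSH -5   8 -5
NEG       8 5
PUSH 9    8 5 9
PUSH 53   8 5 9 53
PUSH -19  8 5 9 53 -19
MUL       8 5 9 -1007
SUB       8 5 1016
MUL       8 5080
PUSH -7   8 5080 -7
SUB       8 5087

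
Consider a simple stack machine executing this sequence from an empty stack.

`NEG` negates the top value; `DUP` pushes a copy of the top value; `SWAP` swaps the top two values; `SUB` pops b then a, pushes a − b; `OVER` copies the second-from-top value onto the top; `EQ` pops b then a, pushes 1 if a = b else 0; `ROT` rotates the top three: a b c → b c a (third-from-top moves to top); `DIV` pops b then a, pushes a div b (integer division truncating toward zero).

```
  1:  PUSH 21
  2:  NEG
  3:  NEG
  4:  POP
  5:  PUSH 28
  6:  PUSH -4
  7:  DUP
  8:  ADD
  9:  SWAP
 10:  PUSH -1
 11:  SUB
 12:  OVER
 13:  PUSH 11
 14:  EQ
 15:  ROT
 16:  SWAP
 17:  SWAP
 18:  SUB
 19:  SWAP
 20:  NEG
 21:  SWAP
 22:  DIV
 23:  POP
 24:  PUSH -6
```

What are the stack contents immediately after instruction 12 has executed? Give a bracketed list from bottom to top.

[-8, 29, -8]

PUSH 21  [21]
NEG      [-21]
NEG      [21]
POP      []
PUSH 28  [28]
PUSH -4  [28, -4]
DUP      [28, -4, -4]
ADD      [28, -8]
SWAP     [-8, 28]
PUSH -1  [-8, 28, -1]
SUB      [-8, 29]
OVER     [-8, 29, -8]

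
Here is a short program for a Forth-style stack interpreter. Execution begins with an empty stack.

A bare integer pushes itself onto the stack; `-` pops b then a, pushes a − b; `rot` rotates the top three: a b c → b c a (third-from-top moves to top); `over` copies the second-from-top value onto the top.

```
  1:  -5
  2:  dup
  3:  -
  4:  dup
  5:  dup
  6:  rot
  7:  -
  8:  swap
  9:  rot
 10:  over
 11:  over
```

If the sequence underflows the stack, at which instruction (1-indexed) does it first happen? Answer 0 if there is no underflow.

9

-5   : -5
dup  : -5 -5
-    : 0
dup  : 0 0
dup  : 0 0 0
rot  : 0 0 0
-    : 0 0
swap : 0 0
rot  — needs 3 operands, stack has 2 → underflow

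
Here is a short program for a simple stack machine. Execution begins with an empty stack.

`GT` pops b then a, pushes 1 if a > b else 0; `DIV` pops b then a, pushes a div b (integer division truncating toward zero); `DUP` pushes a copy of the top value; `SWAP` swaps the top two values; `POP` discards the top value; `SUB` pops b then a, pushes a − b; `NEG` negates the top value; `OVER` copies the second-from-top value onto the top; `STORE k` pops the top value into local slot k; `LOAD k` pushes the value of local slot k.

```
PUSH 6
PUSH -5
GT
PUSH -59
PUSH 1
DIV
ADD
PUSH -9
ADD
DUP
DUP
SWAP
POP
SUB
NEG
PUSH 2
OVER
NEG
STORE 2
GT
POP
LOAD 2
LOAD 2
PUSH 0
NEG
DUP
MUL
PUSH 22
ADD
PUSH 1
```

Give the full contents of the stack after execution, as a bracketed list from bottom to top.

PUSH 6   → [6]
PUSH -5  → [6, -5]
GT       → [1]
PUSH -59 → [1, -59]
PUSH 1   → [1, -59, 1]
DIV      → [1, -59]
ADD      → [-58]
PUSH -9  → [-58, -9]
ADD      → [-67]
DUP      → [-67, -67]
DUP      → [-67, -67, -67]
SWAP     → [-67, -67, -67]
POP      → [-67, -67]
SUB      → [0]
NEG      → [0]
PUSH 2   → [0, 2]
OVER     → [0, 2, 0]
NEG      → [0, 2, 0]
STORE 2  → [0, 2]
GT       → [0]
POP      → []
LOAD 2   → [0]
LOAD 2   → [0, 0]
PUSH 0   → [0, 0, 0]
NEG      → [0, 0, 0]
DUP      → [0, 0, 0, 0]
MUL      → [0, 0, 0]
PUSH 22  → [0, 0, 0, 22]
ADD      → [0, 0, 22]
PUSH 1   → [0, 0, 22, 1]

[0, 0, 22, 1]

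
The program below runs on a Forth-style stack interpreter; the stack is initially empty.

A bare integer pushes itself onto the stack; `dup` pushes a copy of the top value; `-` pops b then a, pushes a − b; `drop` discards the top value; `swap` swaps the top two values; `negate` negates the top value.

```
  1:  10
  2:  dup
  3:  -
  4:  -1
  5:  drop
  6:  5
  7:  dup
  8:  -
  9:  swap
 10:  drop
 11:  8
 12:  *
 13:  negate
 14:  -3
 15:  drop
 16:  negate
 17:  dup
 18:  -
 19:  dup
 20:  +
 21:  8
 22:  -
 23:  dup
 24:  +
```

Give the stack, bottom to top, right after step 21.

[0, 8]

10      [10]
dup     [10, 10]
-       [0]
-1      [0, -1]
drop    [0]
5       [0, 5]
dup     [0, 5, 5]
-       [0, 0]
swap    [0, 0]
drop    [0]
8       [0, 8]
*       [0]
negate  [0]
-3      [0, -3]
drop    [0]
negate  [0]
dup     [0, 0]
-       [0]
dup     [0, 0]
+       [0]
8       [0, 8]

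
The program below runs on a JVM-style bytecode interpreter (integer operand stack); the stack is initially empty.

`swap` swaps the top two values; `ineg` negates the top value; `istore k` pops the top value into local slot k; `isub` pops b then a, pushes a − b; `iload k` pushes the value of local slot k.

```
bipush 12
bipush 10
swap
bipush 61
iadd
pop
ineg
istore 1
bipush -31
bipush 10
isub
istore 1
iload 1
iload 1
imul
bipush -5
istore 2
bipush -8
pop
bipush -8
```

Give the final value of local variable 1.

bipush 12   [12]
bipush 10   [12, 10]
swap        [10, 12]
bipush 61   [10, 12, 61]
iadd        [10, 73]
pop         [10]
ineg        [-10]
istore 1    []
bipush -31  [-31]
bipush 10   [-31, 10]
isub        [-41]
istore 1    []
iload 1     [-41]
iload 1     [-41, -41]
imul        [1681]
bipush -5   [1681, -5]
istore 2    [1681]
bipush -8   [1681, -8]
pop         [1681]
bipush -8   [1681, -8]

-41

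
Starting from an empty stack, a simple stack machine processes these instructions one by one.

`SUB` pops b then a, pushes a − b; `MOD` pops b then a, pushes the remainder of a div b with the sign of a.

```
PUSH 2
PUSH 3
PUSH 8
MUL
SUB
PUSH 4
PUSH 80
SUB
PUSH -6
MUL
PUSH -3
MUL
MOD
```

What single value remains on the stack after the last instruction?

-22

PUSH 2   2
PUSH 3   2 3
PUSH 8   2 3 8
MUL      2 24
SUB      -22
PUSH 4   -22 4
PUSH 80  -22 4 80
SUB      -22 -76
PUSH -6  -22 -76 -6
MUL      -22 456
PUSH -3  -22 456 -3
MUL      -22 -1368
MOD      -22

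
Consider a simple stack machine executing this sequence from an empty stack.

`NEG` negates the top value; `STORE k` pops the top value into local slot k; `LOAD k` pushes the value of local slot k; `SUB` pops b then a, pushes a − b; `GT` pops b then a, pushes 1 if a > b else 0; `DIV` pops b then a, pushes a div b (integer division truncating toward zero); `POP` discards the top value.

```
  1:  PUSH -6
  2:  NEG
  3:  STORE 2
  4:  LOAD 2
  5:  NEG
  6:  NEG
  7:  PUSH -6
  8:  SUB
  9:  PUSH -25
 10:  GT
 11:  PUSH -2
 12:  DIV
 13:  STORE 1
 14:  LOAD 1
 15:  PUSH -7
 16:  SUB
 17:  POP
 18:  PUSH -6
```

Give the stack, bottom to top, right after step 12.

[0]

PUSH -6  → -6
NEG      → 6
STORE 2  → (empty)
LOAD 2   → 6
NEG      → -6
NEG      → 6
PUSH -6  → 6 -6
SUB      → 12
PUSH -25 → 12 -25
GT       → 1
PUSH -2  → 1 -2
DIV      → 0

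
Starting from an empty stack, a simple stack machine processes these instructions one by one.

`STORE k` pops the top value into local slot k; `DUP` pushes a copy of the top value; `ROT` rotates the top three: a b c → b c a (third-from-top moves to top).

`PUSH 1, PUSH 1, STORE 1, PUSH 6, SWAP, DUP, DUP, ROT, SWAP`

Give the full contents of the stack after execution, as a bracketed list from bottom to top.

[6, 1, 1, 1]

PUSH 1  -> [1]
PUSH 1  -> [1, 1]
STORE 1 -> [1]
PUSH 6  -> [1, 6]
SWAP    -> [6, 1]
DUP     -> [6, 1, 1]
DUP     -> [6, 1, 1, 1]
ROT     -> [6, 1, 1, 1]
SWAP    -> [6, 1, 1, 1]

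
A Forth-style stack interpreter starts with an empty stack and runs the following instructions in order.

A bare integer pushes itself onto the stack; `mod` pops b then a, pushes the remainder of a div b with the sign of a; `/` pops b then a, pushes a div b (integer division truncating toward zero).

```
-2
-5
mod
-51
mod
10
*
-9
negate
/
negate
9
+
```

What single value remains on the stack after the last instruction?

11

-2     : [-2]
-5     : [-2, -5]
mod    : [-2]
-51    : [-2, -51]
mod    : [-2]
10     : [-2, 10]
*      : [-20]
-9     : [-20, -9]
negate : [-20, 9]
/      : [-2]
negate : [2]
9      : [2, 9]
+      : [11]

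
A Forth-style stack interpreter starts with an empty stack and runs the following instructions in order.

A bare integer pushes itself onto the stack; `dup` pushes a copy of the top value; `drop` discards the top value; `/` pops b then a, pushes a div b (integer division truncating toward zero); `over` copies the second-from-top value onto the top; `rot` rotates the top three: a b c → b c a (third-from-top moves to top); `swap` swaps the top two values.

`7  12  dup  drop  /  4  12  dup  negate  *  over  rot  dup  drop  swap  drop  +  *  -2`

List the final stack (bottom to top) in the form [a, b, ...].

7      -> 7
12     -> 7 12
dup    -> 7 12 12
drop   -> 7 12
/      -> 0
4      -> 0 4
12     -> 0 4 12
dup    -> 0 4 12 12
negate -> 0 4 12 -12
*      -> 0 4 -144
over   -> 0 4 -144 4
rot    -> 0 -144 4 4
dup    -> 0 -144 4 4 4
drop   -> 0 -144 4 4
swap   -> 0 -144 4 4
drop   -> 0 -144 4
+      -> 0 -140
*      -> 0
-2     -> 0 -2

[0, -2]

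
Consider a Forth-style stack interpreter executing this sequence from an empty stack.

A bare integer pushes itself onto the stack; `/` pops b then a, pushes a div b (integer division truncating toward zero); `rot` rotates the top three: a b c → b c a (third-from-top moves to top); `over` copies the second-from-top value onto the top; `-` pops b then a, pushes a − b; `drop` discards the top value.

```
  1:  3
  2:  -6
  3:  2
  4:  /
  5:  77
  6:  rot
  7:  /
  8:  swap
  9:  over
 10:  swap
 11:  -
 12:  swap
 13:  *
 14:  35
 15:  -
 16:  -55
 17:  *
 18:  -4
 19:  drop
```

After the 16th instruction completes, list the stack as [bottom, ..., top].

[665, -55]

3    -> [3]
-6   -> [3, -6]
2    -> [3, -6, 2]
/    -> [3, -3]
77   -> [3, -3, 77]
rot  -> [-3, 77, 3]
/    -> [-3, 25]
swap -> [25, -3]
over -> [25, -3, 25]
swap -> [25, 25, -3]
-    -> [25, 28]
swap -> [28, 25]
*    -> [700]
35   -> [700, 35]
-    -> [665]
-55  -> [665, -55]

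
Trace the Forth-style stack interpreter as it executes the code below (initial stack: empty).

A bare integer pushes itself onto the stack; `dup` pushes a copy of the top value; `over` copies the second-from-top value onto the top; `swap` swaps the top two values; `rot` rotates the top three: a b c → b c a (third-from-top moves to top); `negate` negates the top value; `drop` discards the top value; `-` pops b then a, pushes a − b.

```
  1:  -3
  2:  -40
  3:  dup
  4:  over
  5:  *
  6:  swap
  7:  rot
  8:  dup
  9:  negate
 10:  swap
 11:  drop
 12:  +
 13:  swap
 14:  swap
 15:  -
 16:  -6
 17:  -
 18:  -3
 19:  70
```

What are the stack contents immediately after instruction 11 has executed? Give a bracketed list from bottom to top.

[1600, -40, 3]

-3     → -3
-40    → -3 -40
dup    → -3 -40 -40
over   → -3 -40 -40 -40
*      → -3 -40 1600
swap   → -3 1600 -40
rot    → 1600 -40 -3
dup    → 1600 -40 -3 -3
negate → 1600 -40 -3 3
swap   → 1600 -40 3 -3
drop   → 1600 -40 3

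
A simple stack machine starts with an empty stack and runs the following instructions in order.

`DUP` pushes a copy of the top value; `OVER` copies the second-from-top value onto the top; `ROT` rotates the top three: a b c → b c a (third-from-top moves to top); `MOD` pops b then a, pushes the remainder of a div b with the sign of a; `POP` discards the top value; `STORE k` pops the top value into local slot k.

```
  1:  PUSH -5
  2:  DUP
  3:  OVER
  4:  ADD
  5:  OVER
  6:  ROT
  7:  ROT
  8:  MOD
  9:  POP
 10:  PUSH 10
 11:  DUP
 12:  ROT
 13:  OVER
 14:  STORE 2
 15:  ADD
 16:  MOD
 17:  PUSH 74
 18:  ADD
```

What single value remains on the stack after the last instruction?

PUSH -5 : -5
DUP     : -5 -5
OVER    : -5 -5 -5
ADD     : -5 -10
OVER    : -5 -10 -5
ROT     : -10 -5 -5
ROT     : -5 -5 -10
MOD     : -5 -5
POP     : -5
PUSH 10 : -5 10
DUP     : -5 10 10
ROT     : 10 10 -5
OVER    : 10 10 -5 10
STORE 2 : 10 10 -5
ADD     : 10 5
MOD     : 0
PUSH 74 : 0 74
ADD     : 74

74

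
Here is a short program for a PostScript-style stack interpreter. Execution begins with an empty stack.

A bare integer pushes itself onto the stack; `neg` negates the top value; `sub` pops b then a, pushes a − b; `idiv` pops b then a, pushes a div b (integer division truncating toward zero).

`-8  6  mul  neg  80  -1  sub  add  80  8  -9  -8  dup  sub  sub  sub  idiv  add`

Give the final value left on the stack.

133

-8   -> -8
6    -> -8 6
mul  -> -48
neg  -> 48
80   -> 48 80
-1   -> 48 80 -1
sub  -> 48 81
add  -> 129
80   -> 129 80
8    -> 129 80 8
-9   -> 129 80 8 -9
-8   -> 129 80 8 -9 -8
dup  -> 129 80 8 -9 -8 -8
sub  -> 129 80 8 -9 0
sub  -> 129 80 8 -9
sub  -> 129 80 17
idiv -> 129 4
add  -> 133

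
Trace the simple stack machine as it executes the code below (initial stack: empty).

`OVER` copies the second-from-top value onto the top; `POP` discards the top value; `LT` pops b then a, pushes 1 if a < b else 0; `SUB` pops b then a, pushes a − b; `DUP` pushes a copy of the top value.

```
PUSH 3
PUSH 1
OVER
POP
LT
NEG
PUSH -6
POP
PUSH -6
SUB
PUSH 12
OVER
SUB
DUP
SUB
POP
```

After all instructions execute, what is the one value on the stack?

PUSH 3   [3]
PUSH 1   [3, 1]
OVER     [3, 1, 3]
POP      [3, 1]
LT       [0]
NEG      [0]
PUSH -6  [0, -6]
POP      [0]
PUSH -6  [0, -6]
SUB      [6]
PUSH 12  [6, 12]
OVER     [6, 12, 6]
SUB      [6, 6]
DUP      [6, 6, 6]
SUB      [6, 0]
POP      [6]

6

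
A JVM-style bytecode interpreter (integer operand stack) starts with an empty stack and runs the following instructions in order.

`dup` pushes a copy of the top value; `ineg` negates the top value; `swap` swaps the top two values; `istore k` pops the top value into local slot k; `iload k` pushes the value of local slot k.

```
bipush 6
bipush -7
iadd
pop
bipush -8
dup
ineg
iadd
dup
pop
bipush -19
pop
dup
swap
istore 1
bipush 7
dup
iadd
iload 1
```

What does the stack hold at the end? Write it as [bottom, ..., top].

bipush 6   : [6]
bipush -7  : [6, -7]
iadd       : [-1]
pop        : []
bipush -8  : [-8]
dup        : [-8, -8]
ineg       : [-8, 8]
iadd       : [0]
dup        : [0, 0]
pop        : [0]
bipush -19 : [0, -19]
pop        : [0]
dup        : [0, 0]
swap       : [0, 0]
istore 1   : [0]
bipush 7   : [0, 7]
dup        : [0, 7, 7]
iadd       : [0, 14]
iload 1    : [0, 14, 0]

[0, 14, 0]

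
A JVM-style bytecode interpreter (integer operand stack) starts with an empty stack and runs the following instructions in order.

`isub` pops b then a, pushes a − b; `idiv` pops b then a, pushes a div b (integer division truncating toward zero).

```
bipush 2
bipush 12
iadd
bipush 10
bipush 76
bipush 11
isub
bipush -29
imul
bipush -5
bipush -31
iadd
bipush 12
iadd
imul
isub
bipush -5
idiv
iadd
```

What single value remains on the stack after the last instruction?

bipush 2   → [2]
bipush 12  → [2, 12]
iadd       → [14]
bipush 10  → [14, 10]
bipush 76  → [14, 10, 76]
bipush 11  → [14, 10, 76, 11]
isub       → [14, 10, 65]
bipush -29 → [14, 10, 65, -29]
imul       → [14, 10, -1885]
bipush -5  → [14, 10, -1885, -5]
bipush -31 → [14, 10, -1885, -5, -31]
iadd       → [14, 10, -1885, -36]
bipush 12  → [14, 10, -1885, -36, 12]
iadd       → [14, 10, -1885, -24]
imul       → [14, 10, 45240]
isub       → [14, -45230]
bipush -5  → [14, -45230, -5]
idiv       → [14, 9046]
iadd       → [9060]

9060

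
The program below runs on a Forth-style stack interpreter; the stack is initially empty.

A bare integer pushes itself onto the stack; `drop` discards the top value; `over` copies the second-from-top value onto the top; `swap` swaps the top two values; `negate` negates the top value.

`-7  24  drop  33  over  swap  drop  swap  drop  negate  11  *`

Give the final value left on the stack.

-7     → -7
24     → -7 24
drop   → -7
33     → -7 33
over   → -7 33 -7
swap   → -7 -7 33
drop   → -7 -7
swap   → -7 -7
drop   → -7
negate → 7
11     → 7 11
*      → 77

77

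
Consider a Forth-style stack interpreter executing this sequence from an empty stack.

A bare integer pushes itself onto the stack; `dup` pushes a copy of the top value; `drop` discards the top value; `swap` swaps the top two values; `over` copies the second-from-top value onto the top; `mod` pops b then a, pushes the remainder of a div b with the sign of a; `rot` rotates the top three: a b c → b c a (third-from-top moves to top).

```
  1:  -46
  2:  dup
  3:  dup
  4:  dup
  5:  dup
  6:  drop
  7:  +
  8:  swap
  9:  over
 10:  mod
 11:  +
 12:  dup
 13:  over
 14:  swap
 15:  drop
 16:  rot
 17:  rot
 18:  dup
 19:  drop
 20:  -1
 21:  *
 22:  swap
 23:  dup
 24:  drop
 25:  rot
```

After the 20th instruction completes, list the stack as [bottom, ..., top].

-46  → [-46]
dup  → [-46, -46]
dup  → [-46, -46, -46]
dup  → [-46, -46, -46, -46]
dup  → [-46, -46, -46, -46, -46]
drop → [-46, -46, -46, -46]
+    → [-46, -46, -92]
swap → [-46, -92, -46]
over → [-46, -92, -46, -92]
mod  → [-46, -92, -46]
+    → [-46, -138]
dup  → [-46, -138, -138]
over → [-46, -138, -138, -138]
swap → [-46, -138, -138, -138]
drop → [-46, -138, -138]
rot  → [-138, -138, -46]
rot  → [-138, -46, -138]
dup  → [-138, -46, -138, -138]
drop → [-138, -46, -138]
-1   → [-138, -46, -138, -1]

[-138, -46, -138, -1]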